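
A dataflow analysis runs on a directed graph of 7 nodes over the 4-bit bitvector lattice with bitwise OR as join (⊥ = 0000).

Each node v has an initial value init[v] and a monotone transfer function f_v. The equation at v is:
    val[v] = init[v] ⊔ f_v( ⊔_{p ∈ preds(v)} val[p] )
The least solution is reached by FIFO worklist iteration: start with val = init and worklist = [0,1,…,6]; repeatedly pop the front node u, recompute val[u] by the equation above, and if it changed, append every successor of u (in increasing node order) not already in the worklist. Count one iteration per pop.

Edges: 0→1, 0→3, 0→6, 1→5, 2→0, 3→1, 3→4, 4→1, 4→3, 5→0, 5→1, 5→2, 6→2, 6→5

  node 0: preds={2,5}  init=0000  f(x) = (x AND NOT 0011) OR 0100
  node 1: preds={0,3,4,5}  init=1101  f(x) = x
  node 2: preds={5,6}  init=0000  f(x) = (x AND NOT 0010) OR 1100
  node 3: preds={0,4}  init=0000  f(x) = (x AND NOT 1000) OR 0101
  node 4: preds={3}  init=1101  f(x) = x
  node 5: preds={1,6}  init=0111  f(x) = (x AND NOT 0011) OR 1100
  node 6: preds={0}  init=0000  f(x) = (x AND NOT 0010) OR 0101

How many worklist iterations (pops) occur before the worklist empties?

Trace (15 dequeues):
  [1] u=0 | in 0111 | out 0100 | prev 0000 | push {}
  [2] u=1 | in 1111 | out 1111 | prev 1101 | push {}
  [3] u=2 | in 0111 | out 1101 | prev 0000 | push {0}
  [4] u=3 | in 1101 | out 0101 | prev 0000 | push {1}
  [5] u=4 | in 0101 | out 1101 | ==
  [6] u=5 | in 1111 | out 1111 | prev 0111 | push {2}
  [7] u=6 | in 0100 | out 0101 | prev 0000 | push {5}
  [8] u=0 | in 1111 | out 1100 | prev 0100 | push {3,6}
  [9] u=1 | in 1111 | out 1111 | ==
  [10] u=2 | in 1111 | out 1101 | ==
  [11] u=5 | in 1111 | out 1111 | ==
  [12] u=3 | in 1101 | out 0101 | ==
  [13] u=6 | in 1100 | out 1101 | prev 0101 | push {2,5}
  [14] u=2 | in 1111 | out 1101 | ==
  [15] u=5 | in 1111 | out 1111 | ==

Converged values:
  [0] 1100
  [1] 1111
  [2] 1101
  [3] 0101
  [4] 1101
  [5] 1111
  [6] 1101

15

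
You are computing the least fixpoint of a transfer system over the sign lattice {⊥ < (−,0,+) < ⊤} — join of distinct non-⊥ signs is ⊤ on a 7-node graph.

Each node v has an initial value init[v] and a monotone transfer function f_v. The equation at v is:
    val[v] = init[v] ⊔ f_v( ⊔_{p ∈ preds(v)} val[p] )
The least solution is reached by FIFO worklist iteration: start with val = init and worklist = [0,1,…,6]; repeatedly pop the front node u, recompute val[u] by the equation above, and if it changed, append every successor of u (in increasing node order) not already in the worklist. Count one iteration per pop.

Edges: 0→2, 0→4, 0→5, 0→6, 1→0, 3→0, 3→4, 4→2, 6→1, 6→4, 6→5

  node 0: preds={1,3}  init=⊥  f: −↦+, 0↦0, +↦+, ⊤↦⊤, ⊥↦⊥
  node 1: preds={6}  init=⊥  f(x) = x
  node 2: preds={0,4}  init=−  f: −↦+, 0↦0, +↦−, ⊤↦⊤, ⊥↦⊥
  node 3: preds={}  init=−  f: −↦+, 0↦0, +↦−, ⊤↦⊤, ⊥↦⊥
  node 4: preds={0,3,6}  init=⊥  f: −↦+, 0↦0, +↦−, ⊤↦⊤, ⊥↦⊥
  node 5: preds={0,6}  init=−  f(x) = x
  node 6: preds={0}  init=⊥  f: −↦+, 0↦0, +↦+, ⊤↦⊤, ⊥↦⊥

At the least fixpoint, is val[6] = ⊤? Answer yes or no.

yes

Iteration log — 20 steps:
  step 1. node 0  ⊔preds=−  new=+  old=⊥  +wl: 
  step 2. node 1  ⊔preds=⊥  new=⊥  stable
  step 3. node 2  ⊔preds=+  new=−  stable
  step 4. node 3  ⊔preds=⊥  new=−  stable
  step 5. node 4  ⊔preds=⊤  new=⊤  old=⊥  +wl: 2
  step 6. node 5  ⊔preds=+  new=⊤  old=−  +wl: 
  step 7. node 6  ⊔preds=+  new=+  old=⊥  +wl: 1,4,5
  step 8. node 2  ⊔preds=⊤  new=⊤  old=−  +wl: 
  step 9. node 1  ⊔preds=+  new=+  old=⊥  +wl: 0
  step 10. node 4  ⊔preds=⊤  new=⊤  stable
  step 11. node 5  ⊔preds=+  new=⊤  stable
  step 12. node 0  ⊔preds=⊤  new=⊤  old=+  +wl: 2,4,5,6
  step 13. node 2  ⊔preds=⊤  new=⊤  stable
  step 14. node 4  ⊔preds=⊤  new=⊤  stable
  step 15. node 5  ⊔preds=⊤  new=⊤  stable
  step 16. node 6  ⊔preds=⊤  new=⊤  old=+  +wl: 1,4,5
  step 17. node 1  ⊔preds=⊤  new=⊤  old=+  +wl: 0
  step 18. node 4  ⊔preds=⊤  new=⊤  stable
  step 19. node 5  ⊔preds=⊤  new=⊤  stable
  step 20. node 0  ⊔preds=⊤  new=⊤  stable

Least fixpoint reached:
  node 0: ⊤
  node 1: ⊤
  node 2: ⊤
  node 3: −
  node 4: ⊤
  node 5: ⊤
  node 6: ⊤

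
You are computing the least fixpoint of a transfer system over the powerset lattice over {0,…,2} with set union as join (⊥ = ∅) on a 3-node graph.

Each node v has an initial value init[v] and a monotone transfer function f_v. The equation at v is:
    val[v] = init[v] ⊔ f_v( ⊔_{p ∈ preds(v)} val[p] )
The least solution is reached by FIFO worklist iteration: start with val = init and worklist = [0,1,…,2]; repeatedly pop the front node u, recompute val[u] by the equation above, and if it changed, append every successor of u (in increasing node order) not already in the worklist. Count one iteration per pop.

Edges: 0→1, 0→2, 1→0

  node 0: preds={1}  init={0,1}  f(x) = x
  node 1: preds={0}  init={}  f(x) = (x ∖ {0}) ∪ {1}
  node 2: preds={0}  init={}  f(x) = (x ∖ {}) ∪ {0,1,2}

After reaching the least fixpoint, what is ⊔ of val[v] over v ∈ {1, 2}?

Trace (4 dequeues):
  [1] u=0 | in {} | out {0,1} | ==
  [2] u=1 | in {0,1} | out {1} | prev {} | push {0}
  [3] u=2 | in {0,1} | out {0,1,2} | prev {} | push {}
  [4] u=0 | in {1} | out {0,1} | ==

Converged values:
  [0] {0,1}
  [1] {1}
  [2] {0,1,2}

{0,1,2}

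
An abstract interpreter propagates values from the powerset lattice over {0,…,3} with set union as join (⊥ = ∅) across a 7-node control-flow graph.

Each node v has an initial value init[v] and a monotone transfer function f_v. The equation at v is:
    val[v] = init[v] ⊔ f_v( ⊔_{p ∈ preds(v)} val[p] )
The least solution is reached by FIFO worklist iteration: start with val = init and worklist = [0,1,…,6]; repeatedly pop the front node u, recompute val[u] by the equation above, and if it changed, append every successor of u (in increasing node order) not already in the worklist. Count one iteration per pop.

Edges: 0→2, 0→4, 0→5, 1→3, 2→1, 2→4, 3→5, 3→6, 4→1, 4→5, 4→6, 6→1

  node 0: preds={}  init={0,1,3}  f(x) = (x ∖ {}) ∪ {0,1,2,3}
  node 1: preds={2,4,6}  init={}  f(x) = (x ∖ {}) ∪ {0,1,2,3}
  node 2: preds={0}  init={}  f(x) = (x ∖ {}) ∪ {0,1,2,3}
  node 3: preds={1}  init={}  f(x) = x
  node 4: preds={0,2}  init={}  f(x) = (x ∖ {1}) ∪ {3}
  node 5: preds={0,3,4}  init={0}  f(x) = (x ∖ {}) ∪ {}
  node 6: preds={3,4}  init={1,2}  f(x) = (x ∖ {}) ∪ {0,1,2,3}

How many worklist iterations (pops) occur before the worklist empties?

Iteration log — 8 steps:
  step 1. node 0  ⊔preds={}  new={0,1,2,3}  old={0,1,3}  +wl: 
  step 2. node 1  ⊔preds={1,2}  new={0,1,2,3}  old={}  +wl: 
  step 3. node 2  ⊔preds={0,1,2,3}  new={0,1,2,3}  old={}  +wl: 1
  step 4. node 3  ⊔preds={0,1,2,3}  new={0,1,2,3}  old={}  +wl: 
  step 5. node 4  ⊔preds={0,1,2,3}  new={0,2,3}  old={}  +wl: 
  step 6. node 5  ⊔preds={0,1,2,3}  new={0,1,2,3}  old={0}  +wl: 
  step 7. node 6  ⊔preds={0,1,2,3}  new={0,1,2,3}  old={1,2}  +wl: 
  step 8. node 1  ⊔preds={0,1,2,3}  new={0,1,2,3}  stable

Least fixpoint reached:
  node 0: {0,1,2,3}
  node 1: {0,1,2,3}
  node 2: {0,1,2,3}
  node 3: {0,1,2,3}
  node 4: {0,2,3}
  node 5: {0,1,2,3}
  node 6: {0,1,2,3}

8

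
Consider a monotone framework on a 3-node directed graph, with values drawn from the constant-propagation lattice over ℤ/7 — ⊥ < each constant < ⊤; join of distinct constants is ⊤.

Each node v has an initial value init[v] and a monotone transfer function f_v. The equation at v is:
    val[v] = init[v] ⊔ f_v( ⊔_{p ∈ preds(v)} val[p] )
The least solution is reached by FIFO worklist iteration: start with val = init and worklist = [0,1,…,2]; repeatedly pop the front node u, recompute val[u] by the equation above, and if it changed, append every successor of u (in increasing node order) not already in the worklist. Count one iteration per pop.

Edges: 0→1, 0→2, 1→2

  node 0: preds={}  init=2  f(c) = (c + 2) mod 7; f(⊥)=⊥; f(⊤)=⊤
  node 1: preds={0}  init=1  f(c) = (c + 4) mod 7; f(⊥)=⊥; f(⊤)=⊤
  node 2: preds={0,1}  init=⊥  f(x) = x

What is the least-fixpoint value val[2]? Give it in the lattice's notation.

Iteration log — 3 steps:
  step 1. node 0  ⊔preds=⊥  new=2  stable
  step 2. node 1  ⊔preds=2  new=⊤  old=1  +wl: 
  step 3. node 2  ⊔preds=⊤  new=⊤  old=⊥  +wl: 

Least fixpoint reached:
  node 0: 2
  node 1: ⊤
  node 2: ⊤

⊤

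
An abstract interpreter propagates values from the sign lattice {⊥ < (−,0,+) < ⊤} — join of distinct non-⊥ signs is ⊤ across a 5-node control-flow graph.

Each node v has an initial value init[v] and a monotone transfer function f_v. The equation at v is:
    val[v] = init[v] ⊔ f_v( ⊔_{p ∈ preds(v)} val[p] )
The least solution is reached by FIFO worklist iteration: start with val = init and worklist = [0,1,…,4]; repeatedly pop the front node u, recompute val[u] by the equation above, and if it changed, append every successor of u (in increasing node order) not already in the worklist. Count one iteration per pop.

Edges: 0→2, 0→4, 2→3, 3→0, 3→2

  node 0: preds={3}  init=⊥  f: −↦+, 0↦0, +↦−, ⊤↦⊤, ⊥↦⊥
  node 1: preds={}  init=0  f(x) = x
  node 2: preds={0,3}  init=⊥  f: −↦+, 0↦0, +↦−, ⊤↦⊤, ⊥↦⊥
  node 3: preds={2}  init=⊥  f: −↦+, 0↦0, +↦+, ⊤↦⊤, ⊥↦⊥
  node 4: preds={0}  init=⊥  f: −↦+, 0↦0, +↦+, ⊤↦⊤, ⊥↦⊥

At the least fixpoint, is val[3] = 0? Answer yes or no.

no

Worklist (5 pops):
  #1 pop 0: in=⊥ → ⊥ (no change)
  #2 pop 1: in=⊥ → 0 (no change)
  #3 pop 2: in=⊥ → ⊥ (no change)
  #4 pop 3: in=⊥ → ⊥ (no change)
  #5 pop 4: in=⊥ → ⊥ (no change)

Fixpoint:
  val[0] = ⊥
  val[1] = 0
  val[2] = ⊥
  val[3] = ⊥
  val[4] = ⊥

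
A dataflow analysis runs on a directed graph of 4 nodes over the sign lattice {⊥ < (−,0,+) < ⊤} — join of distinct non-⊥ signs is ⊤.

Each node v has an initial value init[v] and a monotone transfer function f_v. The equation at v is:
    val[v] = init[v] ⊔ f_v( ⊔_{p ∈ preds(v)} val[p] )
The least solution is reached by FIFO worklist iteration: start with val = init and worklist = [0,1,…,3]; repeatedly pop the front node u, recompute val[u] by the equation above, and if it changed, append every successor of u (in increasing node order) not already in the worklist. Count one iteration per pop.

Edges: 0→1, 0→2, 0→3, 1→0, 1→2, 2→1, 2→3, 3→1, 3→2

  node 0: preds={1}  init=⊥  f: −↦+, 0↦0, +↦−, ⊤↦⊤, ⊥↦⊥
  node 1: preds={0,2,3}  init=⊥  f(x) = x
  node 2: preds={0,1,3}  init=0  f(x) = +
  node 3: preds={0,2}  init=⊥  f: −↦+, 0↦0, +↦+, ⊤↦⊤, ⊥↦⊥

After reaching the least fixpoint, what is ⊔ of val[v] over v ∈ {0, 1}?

⊤

Worklist (12 pops):
  #1 pop 0: in=⊥ → ⊥ (no change)
  #2 pop 1: in=0 → 0 (was ⊥); enqueue [0]
  #3 pop 2: in=0 → ⊤ (was 0); enqueue [1]
  #4 pop 3: in=⊤ → ⊤ (was ⊥); enqueue [2]
  #5 pop 0: in=0 → 0 (was ⊥); enqueue [3]
  #6 pop 1: in=⊤ → ⊤ (was 0); enqueue [0]
  #7 pop 2: in=⊤ → ⊤ (no change)
  #8 pop 3: in=⊤ → ⊤ (no change)
  #9 pop 0: in=⊤ → ⊤ (was 0); enqueue [1,2,3]
  #10 pop 1: in=⊤ → ⊤ (no change)
  #11 pop 2: in=⊤ → ⊤ (no change)
  #12 pop 3: in=⊤ → ⊤ (no change)

Fixpoint:
  val[0] = ⊤
  val[1] = ⊤
  val[2] = ⊤
  val[3] = ⊤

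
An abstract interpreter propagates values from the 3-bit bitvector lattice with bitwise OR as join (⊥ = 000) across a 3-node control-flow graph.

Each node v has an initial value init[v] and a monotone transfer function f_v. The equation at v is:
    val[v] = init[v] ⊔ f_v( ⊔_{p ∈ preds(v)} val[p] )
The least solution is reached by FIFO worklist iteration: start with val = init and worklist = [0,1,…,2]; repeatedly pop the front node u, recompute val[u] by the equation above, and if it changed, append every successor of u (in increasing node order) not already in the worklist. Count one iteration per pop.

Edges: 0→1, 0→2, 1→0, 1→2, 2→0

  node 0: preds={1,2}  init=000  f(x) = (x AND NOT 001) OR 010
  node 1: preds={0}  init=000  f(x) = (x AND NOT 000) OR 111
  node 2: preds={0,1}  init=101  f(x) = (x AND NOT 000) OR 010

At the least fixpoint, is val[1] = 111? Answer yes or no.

yes

Iteration log — 4 steps:
  step 1. node 0  ⊔preds=101  new=110  old=000  +wl: 
  step 2. node 1  ⊔preds=110  new=111  old=000  +wl: 0
  step 3. node 2  ⊔preds=111  new=111  old=101  +wl: 
  step 4. node 0  ⊔preds=111  new=110  stable

Least fixpoint reached:
  node 0: 110
  node 1: 111
  node 2: 111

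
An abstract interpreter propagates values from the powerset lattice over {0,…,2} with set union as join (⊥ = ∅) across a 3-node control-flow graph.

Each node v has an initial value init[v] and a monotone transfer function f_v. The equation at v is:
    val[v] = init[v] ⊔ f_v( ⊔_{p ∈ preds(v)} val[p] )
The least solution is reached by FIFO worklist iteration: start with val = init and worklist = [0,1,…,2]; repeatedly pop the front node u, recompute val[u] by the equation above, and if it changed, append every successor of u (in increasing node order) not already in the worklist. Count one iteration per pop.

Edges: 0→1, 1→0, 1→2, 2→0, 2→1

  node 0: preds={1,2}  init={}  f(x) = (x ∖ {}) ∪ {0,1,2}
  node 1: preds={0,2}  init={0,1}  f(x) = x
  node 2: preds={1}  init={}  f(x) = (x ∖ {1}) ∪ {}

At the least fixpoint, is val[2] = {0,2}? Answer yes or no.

yes

Trace (5 dequeues):
  [1] u=0 | in {0,1} | out {0,1,2} | prev {} | push {}
  [2] u=1 | in {0,1,2} | out {0,1,2} | prev {0,1} | push {0}
  [3] u=2 | in {0,1,2} | out {0,2} | prev {} | push {1}
  [4] u=0 | in {0,1,2} | out {0,1,2} | ==
  [5] u=1 | in {0,1,2} | out {0,1,2} | ==

Converged values:
  [0] {0,1,2}
  [1] {0,1,2}
  [2] {0,2}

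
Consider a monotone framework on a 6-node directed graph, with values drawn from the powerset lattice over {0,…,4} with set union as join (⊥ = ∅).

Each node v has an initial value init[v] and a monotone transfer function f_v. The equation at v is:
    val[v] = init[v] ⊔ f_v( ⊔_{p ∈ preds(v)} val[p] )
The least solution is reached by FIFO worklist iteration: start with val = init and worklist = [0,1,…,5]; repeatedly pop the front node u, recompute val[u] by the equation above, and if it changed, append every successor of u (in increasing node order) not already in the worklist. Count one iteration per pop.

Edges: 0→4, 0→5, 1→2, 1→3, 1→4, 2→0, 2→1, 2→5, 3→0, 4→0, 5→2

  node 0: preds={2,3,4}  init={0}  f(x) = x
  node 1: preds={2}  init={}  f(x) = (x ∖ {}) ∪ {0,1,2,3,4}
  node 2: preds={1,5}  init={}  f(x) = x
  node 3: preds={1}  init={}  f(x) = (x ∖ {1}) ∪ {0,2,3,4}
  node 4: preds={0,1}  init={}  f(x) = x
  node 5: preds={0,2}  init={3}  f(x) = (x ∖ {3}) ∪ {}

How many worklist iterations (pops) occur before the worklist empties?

Worklist (11 pops):
  #1 pop 0: in={} → {0} (no change)
  #2 pop 1: in={} → {0,1,2,3,4} (was {}); enqueue []
  #3 pop 2: in={0,1,2,3,4} → {0,1,2,3,4} (was {}); enqueue [0,1]
  #4 pop 3: in={0,1,2,3,4} → {0,2,3,4} (was {}); enqueue []
  #5 pop 4: in={0,1,2,3,4} → {0,1,2,3,4} (was {}); enqueue []
  #6 pop 5: in={0,1,2,3,4} → {0,1,2,3,4} (was {3}); enqueue [2]
  #7 pop 0: in={0,1,2,3,4} → {0,1,2,3,4} (was {0}); enqueue [4,5]
  #8 pop 1: in={0,1,2,3,4} → {0,1,2,3,4} (no change)
  #9 pop 2: in={0,1,2,3,4} → {0,1,2,3,4} (no change)
  #10 pop 4: in={0,1,2,3,4} → {0,1,2,3,4} (no change)
  #11 pop 5: in={0,1,2,3,4} → {0,1,2,3,4} (no change)

Fixpoint:
  val[0] = {0,1,2,3,4}
  val[1] = {0,1,2,3,4}
  val[2] = {0,1,2,3,4}
  val[3] = {0,2,3,4}
  val[4] = {0,1,2,3,4}
  val[5] = {0,1,2,3,4}

11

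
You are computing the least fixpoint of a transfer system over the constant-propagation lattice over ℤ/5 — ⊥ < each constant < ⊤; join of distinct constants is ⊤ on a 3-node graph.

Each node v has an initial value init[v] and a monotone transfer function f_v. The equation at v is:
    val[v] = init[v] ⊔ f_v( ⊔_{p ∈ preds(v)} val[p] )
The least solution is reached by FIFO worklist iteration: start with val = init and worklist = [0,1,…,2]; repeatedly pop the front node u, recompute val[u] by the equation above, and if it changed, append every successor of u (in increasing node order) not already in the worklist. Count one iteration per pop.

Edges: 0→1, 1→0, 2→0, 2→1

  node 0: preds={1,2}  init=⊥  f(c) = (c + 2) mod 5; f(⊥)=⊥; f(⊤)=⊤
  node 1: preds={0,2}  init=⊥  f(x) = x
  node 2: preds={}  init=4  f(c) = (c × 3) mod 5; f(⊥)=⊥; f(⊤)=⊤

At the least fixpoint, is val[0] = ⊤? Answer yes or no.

yes

Iteration log — 5 steps:
  step 1. node 0  ⊔preds=4  new=1  old=⊥  +wl: 
  step 2. node 1  ⊔preds=⊤  new=⊤  old=⊥  +wl: 0
  step 3. node 2  ⊔preds=⊥  new=4  stable
  step 4. node 0  ⊔preds=⊤  new=⊤  old=1  +wl: 1
  step 5. node 1  ⊔preds=⊤  new=⊤  stable

Least fixpoint reached:
  node 0: ⊤
  node 1: ⊤
  node 2: 4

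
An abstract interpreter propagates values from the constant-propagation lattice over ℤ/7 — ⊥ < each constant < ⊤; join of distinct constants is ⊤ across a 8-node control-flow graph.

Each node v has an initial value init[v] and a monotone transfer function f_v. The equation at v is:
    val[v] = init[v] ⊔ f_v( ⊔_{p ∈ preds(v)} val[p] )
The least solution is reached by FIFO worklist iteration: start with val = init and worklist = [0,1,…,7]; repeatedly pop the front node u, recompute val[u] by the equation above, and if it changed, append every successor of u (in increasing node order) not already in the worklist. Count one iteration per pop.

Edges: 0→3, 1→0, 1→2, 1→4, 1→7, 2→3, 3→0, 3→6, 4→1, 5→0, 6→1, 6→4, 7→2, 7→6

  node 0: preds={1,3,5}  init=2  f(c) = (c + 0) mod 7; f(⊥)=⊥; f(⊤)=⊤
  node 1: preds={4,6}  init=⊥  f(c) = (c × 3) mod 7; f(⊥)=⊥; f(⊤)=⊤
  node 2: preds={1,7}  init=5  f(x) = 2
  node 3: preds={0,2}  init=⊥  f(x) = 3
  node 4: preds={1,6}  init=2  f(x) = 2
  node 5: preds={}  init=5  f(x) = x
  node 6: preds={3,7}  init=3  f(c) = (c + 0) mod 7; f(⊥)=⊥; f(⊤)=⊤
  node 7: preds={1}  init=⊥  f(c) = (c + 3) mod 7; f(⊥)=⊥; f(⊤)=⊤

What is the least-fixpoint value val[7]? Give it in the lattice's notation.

Iteration log — 13 steps:
  step 1. node 0  ⊔preds=5  new=⊤  old=2  +wl: 
  step 2. node 1  ⊔preds=⊤  new=⊤  old=⊥  +wl: 0
  step 3. node 2  ⊔preds=⊤  new=⊤  old=5  +wl: 
  step 4. node 3  ⊔preds=⊤  new=3  old=⊥  +wl: 
  step 5. node 4  ⊔preds=⊤  new=2  stable
  step 6. node 5  ⊔preds=⊥  new=5  stable
  step 7. node 6  ⊔preds=3  new=3  stable
  step 8. node 7  ⊔preds=⊤  new=⊤  old=⊥  +wl: 2,6
  step 9. node 0  ⊔preds=⊤  new=⊤  stable
  step 10. node 2  ⊔preds=⊤  new=⊤  stable
  step 11. node 6  ⊔preds=⊤  new=⊤  old=3  +wl: 1,4
  step 12. node 1  ⊔preds=⊤  new=⊤  stable
  step 13. node 4  ⊔preds=⊤  new=2  stable

Least fixpoint reached:
  node 0: ⊤
  node 1: ⊤
  node 2: ⊤
  node 3: 3
  node 4: 2
  node 5: 5
  node 6: ⊤
  node 7: ⊤

⊤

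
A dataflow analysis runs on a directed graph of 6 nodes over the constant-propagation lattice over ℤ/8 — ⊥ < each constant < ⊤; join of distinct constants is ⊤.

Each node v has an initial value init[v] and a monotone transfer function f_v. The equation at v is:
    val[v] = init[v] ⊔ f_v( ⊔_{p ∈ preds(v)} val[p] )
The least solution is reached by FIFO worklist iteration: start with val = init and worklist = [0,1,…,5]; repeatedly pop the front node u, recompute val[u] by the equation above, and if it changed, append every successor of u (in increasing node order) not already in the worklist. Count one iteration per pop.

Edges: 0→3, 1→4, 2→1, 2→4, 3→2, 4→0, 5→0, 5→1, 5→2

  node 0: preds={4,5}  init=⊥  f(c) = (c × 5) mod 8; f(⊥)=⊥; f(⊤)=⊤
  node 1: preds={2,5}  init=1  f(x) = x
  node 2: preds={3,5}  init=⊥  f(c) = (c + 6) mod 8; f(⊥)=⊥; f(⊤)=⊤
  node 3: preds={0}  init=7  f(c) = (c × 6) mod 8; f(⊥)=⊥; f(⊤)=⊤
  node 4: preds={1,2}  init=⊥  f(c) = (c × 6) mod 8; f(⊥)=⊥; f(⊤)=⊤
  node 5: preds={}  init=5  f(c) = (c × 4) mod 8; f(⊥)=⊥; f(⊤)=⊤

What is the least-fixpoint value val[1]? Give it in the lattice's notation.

Trace (10 dequeues):
  [1] u=0 | in 5 | out 1 | prev ⊥ | push {}
  [2] u=1 | in 5 | out ⊤ | prev 1 | push {}
  [3] u=2 | in ⊤ | out ⊤ | prev ⊥ | push {1}
  [4] u=3 | in 1 | out ⊤ | prev 7 | push {2}
  [5] u=4 | in ⊤ | out ⊤ | prev ⊥ | push {0}
  [6] u=5 | in ⊥ | out 5 | ==
  [7] u=1 | in ⊤ | out ⊤ | ==
  [8] u=2 | in ⊤ | out ⊤ | ==
  [9] u=0 | in ⊤ | out ⊤ | prev 1 | push {3}
  [10] u=3 | in ⊤ | out ⊤ | ==

Converged values:
  [0] ⊤
  [1] ⊤
  [2] ⊤
  [3] ⊤
  [4] ⊤
  [5] 5

⊤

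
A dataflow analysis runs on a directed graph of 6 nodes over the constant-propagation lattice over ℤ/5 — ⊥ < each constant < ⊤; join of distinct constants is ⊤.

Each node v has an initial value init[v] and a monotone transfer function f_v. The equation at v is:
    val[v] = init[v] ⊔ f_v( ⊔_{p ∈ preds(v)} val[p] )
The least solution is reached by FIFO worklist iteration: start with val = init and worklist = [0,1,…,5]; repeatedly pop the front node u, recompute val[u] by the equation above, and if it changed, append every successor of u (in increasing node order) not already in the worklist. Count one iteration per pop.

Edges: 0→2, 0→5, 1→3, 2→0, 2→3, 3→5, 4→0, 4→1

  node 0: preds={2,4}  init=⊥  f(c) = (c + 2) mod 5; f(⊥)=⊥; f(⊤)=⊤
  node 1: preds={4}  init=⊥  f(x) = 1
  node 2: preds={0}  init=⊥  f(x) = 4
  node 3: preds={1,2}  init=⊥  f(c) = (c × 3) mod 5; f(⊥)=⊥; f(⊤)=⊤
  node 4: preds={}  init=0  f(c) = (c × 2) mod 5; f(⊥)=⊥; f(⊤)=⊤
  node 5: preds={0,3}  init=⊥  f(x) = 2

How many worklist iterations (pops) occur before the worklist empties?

9

Iteration log — 9 steps:
  step 1. node 0  ⊔preds=0  new=2  old=⊥  +wl: 
  step 2. node 1  ⊔preds=0  new=1  old=⊥  +wl: 
  step 3. node 2  ⊔preds=2  new=4  old=⊥  +wl: 0
  step 4. node 3  ⊔preds=⊤  new=⊤  old=⊥  +wl: 
  step 5. node 4  ⊔preds=⊥  new=0  stable
  step 6. node 5  ⊔preds=⊤  new=2  old=⊥  +wl: 
  step 7. node 0  ⊔preds=⊤  new=⊤  old=2  +wl: 2,5
  step 8. node 2  ⊔preds=⊤  new=4  stable
  step 9. node 5  ⊔preds=⊤  new=2  stable

Least fixpoint reached:
  node 0: ⊤
  node 1: 1
  node 2: 4
  node 3: ⊤
  node 4: 0
  node 5: 2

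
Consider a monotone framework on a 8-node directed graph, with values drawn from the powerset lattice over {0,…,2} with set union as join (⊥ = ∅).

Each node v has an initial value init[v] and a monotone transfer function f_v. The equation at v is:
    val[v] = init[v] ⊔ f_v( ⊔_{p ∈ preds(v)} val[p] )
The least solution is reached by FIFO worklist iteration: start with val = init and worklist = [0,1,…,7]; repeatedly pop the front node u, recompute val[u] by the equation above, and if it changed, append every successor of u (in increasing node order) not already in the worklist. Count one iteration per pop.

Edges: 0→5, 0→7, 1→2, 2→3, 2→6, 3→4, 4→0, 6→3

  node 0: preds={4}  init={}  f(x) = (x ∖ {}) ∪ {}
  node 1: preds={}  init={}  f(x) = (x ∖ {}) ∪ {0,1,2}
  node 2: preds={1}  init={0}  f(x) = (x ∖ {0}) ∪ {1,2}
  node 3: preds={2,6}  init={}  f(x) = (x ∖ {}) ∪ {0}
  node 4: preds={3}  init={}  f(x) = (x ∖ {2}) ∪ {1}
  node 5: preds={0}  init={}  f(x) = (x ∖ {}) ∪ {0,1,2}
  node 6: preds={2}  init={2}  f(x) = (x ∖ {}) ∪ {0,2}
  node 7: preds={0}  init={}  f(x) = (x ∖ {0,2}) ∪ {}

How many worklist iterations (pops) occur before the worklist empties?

Worklist (12 pops):
  #1 pop 0: in={} → {} (no change)
  #2 pop 1: in={} → {0,1,2} (was {}); enqueue []
  #3 pop 2: in={0,1,2} → {0,1,2} (was {0}); enqueue []
  #4 pop 3: in={0,1,2} → {0,1,2} (was {}); enqueue []
  #5 pop 4: in={0,1,2} → {0,1} (was {}); enqueue [0]
  #6 pop 5: in={} → {0,1,2} (was {}); enqueue []
  #7 pop 6: in={0,1,2} → {0,1,2} (was {2}); enqueue [3]
  #8 pop 7: in={} → {} (no change)
  #9 pop 0: in={0,1} → {0,1} (was {}); enqueue [5,7]
  #10 pop 3: in={0,1,2} → {0,1,2} (no change)
  #11 pop 5: in={0,1} → {0,1,2} (no change)
  #12 pop 7: in={0,1} → {1} (was {}); enqueue []

Fixpoint:
  val[0] = {0,1}
  val[1] = {0,1,2}
  val[2] = {0,1,2}
  val[3] = {0,1,2}
  val[4] = {0,1}
  val[5] = {0,1,2}
  val[6] = {0,1,2}
  val[7] = {1}

12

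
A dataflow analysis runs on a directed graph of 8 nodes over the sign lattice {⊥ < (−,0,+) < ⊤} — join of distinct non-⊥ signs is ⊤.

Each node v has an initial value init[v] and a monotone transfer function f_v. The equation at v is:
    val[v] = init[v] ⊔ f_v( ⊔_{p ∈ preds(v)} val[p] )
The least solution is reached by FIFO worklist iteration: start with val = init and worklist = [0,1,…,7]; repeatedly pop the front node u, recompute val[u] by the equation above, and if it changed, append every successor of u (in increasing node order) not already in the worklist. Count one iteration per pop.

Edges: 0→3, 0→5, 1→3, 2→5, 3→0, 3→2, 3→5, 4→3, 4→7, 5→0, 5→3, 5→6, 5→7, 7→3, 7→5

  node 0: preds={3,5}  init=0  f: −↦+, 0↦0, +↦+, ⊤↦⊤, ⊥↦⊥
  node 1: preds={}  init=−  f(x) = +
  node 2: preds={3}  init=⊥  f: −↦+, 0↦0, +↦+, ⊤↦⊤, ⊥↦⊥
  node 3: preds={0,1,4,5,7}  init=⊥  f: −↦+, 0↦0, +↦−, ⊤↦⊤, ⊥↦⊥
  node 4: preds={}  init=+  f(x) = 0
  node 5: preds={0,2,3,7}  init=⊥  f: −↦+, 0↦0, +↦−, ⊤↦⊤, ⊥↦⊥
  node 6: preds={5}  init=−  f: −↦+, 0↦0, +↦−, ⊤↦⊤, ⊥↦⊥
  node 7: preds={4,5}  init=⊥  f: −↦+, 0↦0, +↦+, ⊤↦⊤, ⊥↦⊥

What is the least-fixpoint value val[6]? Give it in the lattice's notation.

⊤

Iteration log — 12 steps:
  step 1. node 0  ⊔preds=⊥  new=0  stable
  step 2. node 1  ⊔preds=⊥  new=⊤  old=−  +wl: 
  step 3. node 2  ⊔preds=⊥  new=⊥  stable
  step 4. node 3  ⊔preds=⊤  new=⊤  old=⊥  +wl: 0,2
  step 5. node 4  ⊔preds=⊥  new=⊤  old=+  +wl: 3
  step 6. node 5  ⊔preds=⊤  new=⊤  old=⊥  +wl: 
  step 7. node 6  ⊔preds=⊤  new=⊤  old=−  +wl: 
  step 8. node 7  ⊔preds=⊤  new=⊤  old=⊥  +wl: 5
  step 9. node 0  ⊔preds=⊤  new=⊤  old=0  +wl: 
  step 10. node 2  ⊔preds=⊤  new=⊤  old=⊥  +wl: 
  step 11. node 3  ⊔preds=⊤  new=⊤  stable
  step 12. node 5  ⊔preds=⊤  new=⊤  stable

Least fixpoint reached:
  node 0: ⊤
  node 1: ⊤
  node 2: ⊤
  node 3: ⊤
  node 4: ⊤
  node 5: ⊤
  node 6: ⊤
  node 7: ⊤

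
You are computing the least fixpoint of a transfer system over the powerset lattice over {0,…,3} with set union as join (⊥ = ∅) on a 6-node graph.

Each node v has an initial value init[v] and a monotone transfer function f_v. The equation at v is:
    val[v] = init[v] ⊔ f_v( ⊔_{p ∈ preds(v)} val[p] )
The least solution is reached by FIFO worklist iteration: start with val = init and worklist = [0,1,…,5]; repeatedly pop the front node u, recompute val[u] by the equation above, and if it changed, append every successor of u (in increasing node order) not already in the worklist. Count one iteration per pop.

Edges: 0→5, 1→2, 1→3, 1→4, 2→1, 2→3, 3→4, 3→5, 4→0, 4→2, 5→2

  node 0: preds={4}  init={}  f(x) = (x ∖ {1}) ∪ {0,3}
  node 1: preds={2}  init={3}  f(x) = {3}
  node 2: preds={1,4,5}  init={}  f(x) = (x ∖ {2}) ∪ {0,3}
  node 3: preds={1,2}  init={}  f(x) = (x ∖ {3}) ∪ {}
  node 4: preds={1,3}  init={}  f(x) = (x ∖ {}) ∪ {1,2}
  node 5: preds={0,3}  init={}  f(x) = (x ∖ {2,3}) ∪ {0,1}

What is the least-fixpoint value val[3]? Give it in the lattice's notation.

{0,1}

Worklist (14 pops):
  #1 pop 0: in={} → {0,3} (was {}); enqueue []
  #2 pop 1: in={} → {3} (no change)
  #3 pop 2: in={3} → {0,3} (was {}); enqueue [1]
  #4 pop 3: in={0,3} → {0} (was {}); enqueue []
  #5 pop 4: in={0,3} → {0,1,2,3} (was {}); enqueue [0,2]
  #6 pop 5: in={0,3} → {0,1} (was {}); enqueue []
  #7 pop 1: in={0,3} → {3} (no change)
  #8 pop 0: in={0,1,2,3} → {0,2,3} (was {0,3}); enqueue [5]
  #9 pop 2: in={0,1,2,3} → {0,1,3} (was {0,3}); enqueue [1,3]
  #10 pop 5: in={0,2,3} → {0,1} (no change)
  #11 pop 1: in={0,1,3} → {3} (no change)
  #12 pop 3: in={0,1,3} → {0,1} (was {0}); enqueue [4,5]
  #13 pop 4: in={0,1,3} → {0,1,2,3} (no change)
  #14 pop 5: in={0,1,2,3} → {0,1} (no change)

Fixpoint:
  val[0] = {0,2,3}
  val[1] = {3}
  val[2] = {0,1,3}
  val[3] = {0,1}
  val[4] = {0,1,2,3}
  val[5] = {0,1}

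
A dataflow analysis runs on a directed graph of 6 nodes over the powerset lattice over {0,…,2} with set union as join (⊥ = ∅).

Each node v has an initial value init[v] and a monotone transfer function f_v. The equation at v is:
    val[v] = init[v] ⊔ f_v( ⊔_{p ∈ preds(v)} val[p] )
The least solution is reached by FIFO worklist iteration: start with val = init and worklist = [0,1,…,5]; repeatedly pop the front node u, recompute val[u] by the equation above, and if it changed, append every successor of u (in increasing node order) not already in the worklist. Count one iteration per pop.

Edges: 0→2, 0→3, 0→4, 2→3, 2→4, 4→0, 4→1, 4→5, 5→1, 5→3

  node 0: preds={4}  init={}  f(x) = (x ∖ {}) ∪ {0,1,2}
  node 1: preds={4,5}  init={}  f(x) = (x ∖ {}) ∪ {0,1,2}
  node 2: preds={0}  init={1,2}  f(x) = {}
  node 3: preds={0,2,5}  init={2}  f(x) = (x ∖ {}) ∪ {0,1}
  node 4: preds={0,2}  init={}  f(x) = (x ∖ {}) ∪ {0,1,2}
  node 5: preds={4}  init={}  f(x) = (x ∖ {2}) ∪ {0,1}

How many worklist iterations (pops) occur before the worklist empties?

Iteration log — 9 steps:
  step 1. node 0  ⊔preds={}  new={0,1,2}  old={}  +wl: 
  step 2. node 1  ⊔preds={}  new={0,1,2}  old={}  +wl: 
  step 3. node 2  ⊔preds={0,1,2}  new={1,2}  stable
  step 4. node 3  ⊔preds={0,1,2}  new={0,1,2}  old={2}  +wl: 
  step 5. node 4  ⊔preds={0,1,2}  new={0,1,2}  old={}  +wl: 0,1
  step 6. node 5  ⊔preds={0,1,2}  new={0,1}  old={}  +wl: 3
  step 7. node 0  ⊔preds={0,1,2}  new={0,1,2}  stable
  step 8. node 1  ⊔preds={0,1,2}  new={0,1,2}  stable
  step 9. node 3  ⊔preds={0,1,2}  new={0,1,2}  stable

Least fixpoint reached:
  node 0: {0,1,2}
  node 1: {0,1,2}
  node 2: {1,2}
  node 3: {0,1,2}
  node 4: {0,1,2}
  node 5: {0,1}

9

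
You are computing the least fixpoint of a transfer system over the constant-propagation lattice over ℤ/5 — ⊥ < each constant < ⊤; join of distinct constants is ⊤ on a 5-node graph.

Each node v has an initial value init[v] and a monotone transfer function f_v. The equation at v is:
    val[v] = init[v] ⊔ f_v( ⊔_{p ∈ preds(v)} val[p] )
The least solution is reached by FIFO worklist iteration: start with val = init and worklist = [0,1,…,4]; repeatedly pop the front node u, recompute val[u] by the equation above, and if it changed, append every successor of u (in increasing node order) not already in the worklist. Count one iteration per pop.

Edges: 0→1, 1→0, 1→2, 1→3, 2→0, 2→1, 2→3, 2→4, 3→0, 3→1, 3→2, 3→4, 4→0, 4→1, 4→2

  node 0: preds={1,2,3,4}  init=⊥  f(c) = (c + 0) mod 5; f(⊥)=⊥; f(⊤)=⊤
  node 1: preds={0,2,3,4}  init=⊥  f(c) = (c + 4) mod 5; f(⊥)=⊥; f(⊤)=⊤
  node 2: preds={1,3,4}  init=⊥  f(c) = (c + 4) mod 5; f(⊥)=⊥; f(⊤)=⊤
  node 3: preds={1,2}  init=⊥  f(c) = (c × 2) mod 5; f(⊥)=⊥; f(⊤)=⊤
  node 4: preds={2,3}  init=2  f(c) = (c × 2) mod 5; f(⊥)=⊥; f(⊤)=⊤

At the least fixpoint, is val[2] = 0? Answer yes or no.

no

Iteration log — 10 steps:
  step 1. node 0  ⊔preds=2  new=2  old=⊥  +wl: 
  step 2. node 1  ⊔preds=2  new=1  old=⊥  +wl: 0
  step 3. node 2  ⊔preds=⊤  new=⊤  old=⊥  +wl: 1
  step 4. node 3  ⊔preds=⊤  new=⊤  old=⊥  +wl: 2
  step 5. node 4  ⊔preds=⊤  new=⊤  old=2  +wl: 
  step 6. node 0  ⊔preds=⊤  new=⊤  old=2  +wl: 
  step 7. node 1  ⊔preds=⊤  new=⊤  old=1  +wl: 0,3
  step 8. node 2  ⊔preds=⊤  new=⊤  stable
  step 9. node 0  ⊔preds=⊤  new=⊤  stable
  step 10. node 3  ⊔preds=⊤  new=⊤  stable

Least fixpoint reached:
  node 0: ⊤
  node 1: ⊤
  node 2: ⊤
  node 3: ⊤
  node 4: ⊤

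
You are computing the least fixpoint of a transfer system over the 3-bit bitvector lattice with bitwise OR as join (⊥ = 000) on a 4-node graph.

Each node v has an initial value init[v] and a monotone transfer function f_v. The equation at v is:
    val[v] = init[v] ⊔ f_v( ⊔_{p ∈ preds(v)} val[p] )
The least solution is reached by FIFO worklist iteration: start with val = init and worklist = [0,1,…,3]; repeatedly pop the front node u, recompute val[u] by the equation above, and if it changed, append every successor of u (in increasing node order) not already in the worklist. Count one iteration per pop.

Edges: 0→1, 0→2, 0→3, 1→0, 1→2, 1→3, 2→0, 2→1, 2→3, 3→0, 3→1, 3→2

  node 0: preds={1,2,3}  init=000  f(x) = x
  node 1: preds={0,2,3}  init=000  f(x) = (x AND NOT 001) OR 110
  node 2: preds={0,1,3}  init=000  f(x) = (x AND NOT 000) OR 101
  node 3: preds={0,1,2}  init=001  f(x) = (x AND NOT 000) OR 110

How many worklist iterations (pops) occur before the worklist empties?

Iteration log — 8 steps:
  step 1. node 0  ⊔preds=001  new=001  old=000  +wl: 
  step 2. node 1  ⊔preds=001  new=110  old=000  +wl: 0
  step 3. node 2  ⊔preds=111  new=111  old=000  +wl: 1
  step 4. node 3  ⊔preds=111  new=111  old=001  +wl: 2
  step 5. node 0  ⊔preds=111  new=111  old=001  +wl: 3
  step 6. node 1  ⊔preds=111  new=110  stable
  step 7. node 2  ⊔preds=111  new=111  stable
  step 8. node 3  ⊔preds=111  new=111  stable

Least fixpoint reached:
  node 0: 111
  node 1: 110
  node 2: 111
  node 3: 111

8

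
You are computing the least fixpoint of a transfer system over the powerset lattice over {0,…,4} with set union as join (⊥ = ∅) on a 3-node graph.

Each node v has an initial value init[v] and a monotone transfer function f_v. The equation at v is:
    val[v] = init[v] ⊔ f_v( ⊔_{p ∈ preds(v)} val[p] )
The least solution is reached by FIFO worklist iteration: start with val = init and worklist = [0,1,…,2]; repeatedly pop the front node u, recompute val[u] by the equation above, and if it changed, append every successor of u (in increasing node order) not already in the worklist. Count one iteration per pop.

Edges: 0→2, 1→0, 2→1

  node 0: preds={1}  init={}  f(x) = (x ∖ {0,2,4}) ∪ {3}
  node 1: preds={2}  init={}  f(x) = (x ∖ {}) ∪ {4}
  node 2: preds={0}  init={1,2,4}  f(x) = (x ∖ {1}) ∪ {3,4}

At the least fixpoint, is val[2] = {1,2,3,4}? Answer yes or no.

Worklist (7 pops):
  #1 pop 0: in={} → {3} (was {}); enqueue []
  #2 pop 1: in={1,2,4} → {1,2,4} (was {}); enqueue [0]
  #3 pop 2: in={3} → {1,2,3,4} (was {1,2,4}); enqueue [1]
  #4 pop 0: in={1,2,4} → {1,3} (was {3}); enqueue [2]
  #5 pop 1: in={1,2,3,4} → {1,2,3,4} (was {1,2,4}); enqueue [0]
  #6 pop 2: in={1,3} → {1,2,3,4} (no change)
  #7 pop 0: in={1,2,3,4} → {1,3} (no change)

Fixpoint:
  val[0] = {1,3}
  val[1] = {1,2,3,4}
  val[2] = {1,2,3,4}

yes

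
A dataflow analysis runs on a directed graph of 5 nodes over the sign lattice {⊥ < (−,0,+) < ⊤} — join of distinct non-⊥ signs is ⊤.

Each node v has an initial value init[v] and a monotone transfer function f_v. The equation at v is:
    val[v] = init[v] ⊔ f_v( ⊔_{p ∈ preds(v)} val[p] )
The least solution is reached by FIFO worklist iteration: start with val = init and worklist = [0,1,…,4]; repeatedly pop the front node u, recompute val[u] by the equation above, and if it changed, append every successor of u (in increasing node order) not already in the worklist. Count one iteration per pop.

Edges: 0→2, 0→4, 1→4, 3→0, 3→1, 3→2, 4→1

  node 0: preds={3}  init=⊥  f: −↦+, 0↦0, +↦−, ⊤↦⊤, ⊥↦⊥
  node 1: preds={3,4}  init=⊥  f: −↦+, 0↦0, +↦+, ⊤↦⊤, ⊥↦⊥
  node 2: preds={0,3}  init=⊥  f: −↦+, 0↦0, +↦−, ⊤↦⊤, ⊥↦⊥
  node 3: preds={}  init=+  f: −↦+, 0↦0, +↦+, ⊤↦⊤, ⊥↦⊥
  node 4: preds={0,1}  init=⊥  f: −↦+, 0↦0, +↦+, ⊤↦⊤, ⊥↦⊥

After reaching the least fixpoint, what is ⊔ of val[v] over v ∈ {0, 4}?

⊤

Iteration log — 7 steps:
  step 1. node 0  ⊔preds=+  new=−  old=⊥  +wl: 
  step 2. node 1  ⊔preds=+  new=+  old=⊥  +wl: 
  step 3. node 2  ⊔preds=⊤  new=⊤  old=⊥  +wl: 
  step 4. node 3  ⊔preds=⊥  new=+  stable
  step 5. node 4  ⊔preds=⊤  new=⊤  old=⊥  +wl: 1
  step 6. node 1  ⊔preds=⊤  new=⊤  old=+  +wl: 4
  step 7. node 4  ⊔preds=⊤  new=⊤  stable

Least fixpoint reached:
  node 0: −
  node 1: ⊤
  node 2: ⊤
  node 3: +
  node 4: ⊤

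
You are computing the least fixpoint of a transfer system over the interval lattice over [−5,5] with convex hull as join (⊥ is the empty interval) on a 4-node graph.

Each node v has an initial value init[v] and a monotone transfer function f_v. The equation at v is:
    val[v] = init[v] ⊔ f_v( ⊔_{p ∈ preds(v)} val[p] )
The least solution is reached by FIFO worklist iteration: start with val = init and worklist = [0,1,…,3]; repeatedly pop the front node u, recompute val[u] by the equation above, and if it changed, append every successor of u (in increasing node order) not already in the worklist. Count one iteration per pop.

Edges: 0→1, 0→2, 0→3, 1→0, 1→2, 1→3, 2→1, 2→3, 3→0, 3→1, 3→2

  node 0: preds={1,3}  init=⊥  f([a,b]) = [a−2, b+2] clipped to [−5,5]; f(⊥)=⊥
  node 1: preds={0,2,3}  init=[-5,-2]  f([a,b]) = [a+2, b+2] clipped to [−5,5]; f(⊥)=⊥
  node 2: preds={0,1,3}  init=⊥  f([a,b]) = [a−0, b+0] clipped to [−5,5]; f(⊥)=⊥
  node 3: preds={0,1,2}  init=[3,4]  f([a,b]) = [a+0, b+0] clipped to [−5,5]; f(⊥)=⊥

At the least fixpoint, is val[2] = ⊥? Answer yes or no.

Iteration log — 7 steps:
  step 1. node 0  ⊔preds=[-5,4]  new=[-5,5]  old=⊥  +wl: 
  step 2. node 1  ⊔preds=[-5,5]  new=[-5,5]  old=[-5,-2]  +wl: 0
  step 3. node 2  ⊔preds=[-5,5]  new=[-5,5]  old=⊥  +wl: 1
  step 4. node 3  ⊔preds=[-5,5]  new=[-5,5]  old=[3,4]  +wl: 2
  step 5. node 0  ⊔preds=[-5,5]  new=[-5,5]  stable
  step 6. node 1  ⊔preds=[-5,5]  new=[-5,5]  stable
  step 7. node 2  ⊔preds=[-5,5]  new=[-5,5]  stable

Least fixpoint reached:
  node 0: [-5,5]
  node 1: [-5,5]
  node 2: [-5,5]
  node 3: [-5,5]

no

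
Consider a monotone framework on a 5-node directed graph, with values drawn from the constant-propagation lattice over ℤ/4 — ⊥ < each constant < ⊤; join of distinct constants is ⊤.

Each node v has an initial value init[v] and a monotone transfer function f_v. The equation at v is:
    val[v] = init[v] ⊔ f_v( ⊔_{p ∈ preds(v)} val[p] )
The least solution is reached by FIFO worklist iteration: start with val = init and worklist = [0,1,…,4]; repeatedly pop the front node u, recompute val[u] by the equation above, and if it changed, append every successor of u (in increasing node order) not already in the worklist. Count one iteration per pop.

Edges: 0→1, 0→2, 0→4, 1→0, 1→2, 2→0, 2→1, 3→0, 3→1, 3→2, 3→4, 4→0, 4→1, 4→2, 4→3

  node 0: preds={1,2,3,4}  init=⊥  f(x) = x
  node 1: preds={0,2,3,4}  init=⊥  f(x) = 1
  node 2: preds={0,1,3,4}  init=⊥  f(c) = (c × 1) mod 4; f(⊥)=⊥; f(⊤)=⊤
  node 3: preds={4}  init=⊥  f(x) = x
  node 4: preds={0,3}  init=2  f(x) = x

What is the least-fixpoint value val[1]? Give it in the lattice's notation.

Iteration log — 17 steps:
  step 1. node 0  ⊔preds=2  new=2  old=⊥  +wl: 
  step 2. node 1  ⊔preds=2  new=1  old=⊥  +wl: 0
  step 3. node 2  ⊔preds=⊤  new=⊤  old=⊥  +wl: 1
  step 4. node 3  ⊔preds=2  new=2  old=⊥  +wl: 2
  step 5. node 4  ⊔preds=2  new=2  stable
  step 6. node 0  ⊔preds=⊤  new=⊤  old=2  +wl: 4
  step 7. node 1  ⊔preds=⊤  new=1  stable
  step 8. node 2  ⊔preds=⊤  new=⊤  stable
  step 9. node 4  ⊔preds=⊤  new=⊤  old=2  +wl: 0,1,2,3
  step 10. node 0  ⊔preds=⊤  new=⊤  stable
  step 11. node 1  ⊔preds=⊤  new=1  stable
  step 12. node 2  ⊔preds=⊤  new=⊤  stable
  step 13. node 3  ⊔preds=⊤  new=⊤  old=2  +wl: 0,1,2,4
  step 14. node 0  ⊔preds=⊤  new=⊤  stable
  step 15. node 1  ⊔preds=⊤  new=1  stable
  step 16. node 2  ⊔preds=⊤  new=⊤  stable
  step 17. node 4  ⊔preds=⊤  new=⊤  stable

Least fixpoint reached:
  node 0: ⊤
  node 1: 1
  node 2: ⊤
  node 3: ⊤
  node 4: ⊤

1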